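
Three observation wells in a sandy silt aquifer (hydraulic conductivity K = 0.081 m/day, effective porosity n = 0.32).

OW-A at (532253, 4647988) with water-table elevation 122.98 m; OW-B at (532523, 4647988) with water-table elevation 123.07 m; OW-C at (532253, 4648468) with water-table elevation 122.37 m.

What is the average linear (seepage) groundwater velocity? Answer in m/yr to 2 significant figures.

∂h/∂x = (123.07 − 122.98) / (532523 − 532253) = +0.0003333
∂h/∂y = (122.37 − 122.98) / (4648468 − 4647988) = -0.001271
|∇h| = √(0.0003333² + -0.001271²) = 0.001314
Seepage velocity v = K·i/n = 0.081 × 0.001314 / 0.32 = 0.0003326 m/day = 0.1215 m/yr.

0.12 m/yr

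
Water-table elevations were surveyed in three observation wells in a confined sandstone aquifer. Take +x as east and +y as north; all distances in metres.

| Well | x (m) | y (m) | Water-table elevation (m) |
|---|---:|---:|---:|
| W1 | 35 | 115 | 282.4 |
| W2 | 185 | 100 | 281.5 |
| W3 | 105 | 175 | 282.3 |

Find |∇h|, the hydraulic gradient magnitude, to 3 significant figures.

0.00730

Taking W1 as reference: W2−W1 = (150, -15, -0.9); W3−W1 = (70, 60, -0.1).
Solve a·Δx + b·Δy = Δh: det = 150·60 − 70·(-15) = 10050.
∂h/∂x = [(-0.9)·60 − (-0.1)·(-15)] / 10050 = -0.005522
∂h/∂y = [150·(-0.1) − 70·(-0.9)] / 10050 = +0.004776
|∇h| = √(-0.005522² + 0.004776²) = 0.007301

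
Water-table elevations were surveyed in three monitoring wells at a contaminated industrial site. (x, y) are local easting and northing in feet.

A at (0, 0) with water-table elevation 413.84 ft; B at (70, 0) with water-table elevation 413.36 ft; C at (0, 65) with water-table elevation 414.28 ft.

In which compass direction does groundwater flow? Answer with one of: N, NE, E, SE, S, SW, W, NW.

∂h/∂x = (413.36 − 413.84) / (70 − 0) = -0.006857
∂h/∂y = (414.28 − 413.84) / (65 − 0) = +0.006769
Flow = −∇h = (+0.006857 east, -0.006769 north), which points southeast.

SE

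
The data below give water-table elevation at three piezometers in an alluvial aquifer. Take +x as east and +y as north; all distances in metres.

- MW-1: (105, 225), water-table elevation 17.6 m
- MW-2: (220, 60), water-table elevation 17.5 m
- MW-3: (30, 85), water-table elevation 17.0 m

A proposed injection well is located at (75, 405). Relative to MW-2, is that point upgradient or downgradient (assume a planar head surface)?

With h = a·x + b·y + c and MW-1 as origin, the differences give:
  115·a + (-165)·b = -0.1
  (-75)·a + (-140)·b = -0.6
Eliminate b (×(-140) and ×(-165), subtract): -28475·a = -85.00 → a = ∂h/∂x = +0.002985
Back-substitute: b = ∂h/∂y = +0.002687.
Head at (75, 405) = 17.6 + (+0.002985)·(-30) + (+0.002687)·(180) = 17.99 m.
That is higher than the 17.5 m at MW-2, so the point is upgradient.

upgradient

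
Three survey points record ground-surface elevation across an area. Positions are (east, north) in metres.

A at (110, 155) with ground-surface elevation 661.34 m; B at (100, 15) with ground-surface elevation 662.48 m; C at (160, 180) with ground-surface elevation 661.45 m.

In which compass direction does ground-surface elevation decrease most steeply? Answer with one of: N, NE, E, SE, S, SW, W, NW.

NW

Taking A as reference: B−A = (-10, -140, +1.14); C−A = (50, 25, +0.11).
Solve a·Δx + b·Δy = Δz: det = (-10)·25 − 50·(-140) = 6750.
∂z/∂x = [(+1.14)·25 − (+0.11)·(-140)] / 6750 = +0.006504
∂z/∂y = [(-10)·(+0.11) − 50·(+1.14)] / 6750 = -0.008607
Steepest decrease is along −∇f = (-0.006504 E, +0.008607 N) → northwest.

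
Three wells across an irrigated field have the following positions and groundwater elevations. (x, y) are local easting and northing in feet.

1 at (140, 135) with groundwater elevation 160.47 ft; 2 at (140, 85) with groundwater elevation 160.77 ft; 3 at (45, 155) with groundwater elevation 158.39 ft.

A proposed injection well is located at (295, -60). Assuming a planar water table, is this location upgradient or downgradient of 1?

Differences from 1: to 2 (Δx, Δy, Δh) = (0, -50, +0.30); to 3 = (-95, 20, -2.08).
Solve a·Δx + b·Δy = Δh: det = 0·20 − (-95)·(-50) = -4750.
∂h/∂x = [(+0.30)·20 − (-2.08)·(-50)] / -4750 = +0.02063
∂h/∂y = [0·(-2.08) − (-95)·(+0.30)] / -4750 = -0.006000
Head at (295, -60) = 160.47 + (+0.02063)·(155) + (-0.006000)·(-195) = 164.84 ft.
That is higher than the 160.47 ft at 1, so the point is upgradient.

upgradient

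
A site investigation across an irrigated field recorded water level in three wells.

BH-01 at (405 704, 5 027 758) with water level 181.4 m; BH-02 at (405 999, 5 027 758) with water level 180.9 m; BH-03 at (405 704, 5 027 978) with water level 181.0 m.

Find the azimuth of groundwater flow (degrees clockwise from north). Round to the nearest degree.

∂h/∂x = (180.9 − 181.4) / (405999 − 405704) = -0.001695
∂h/∂y = (181.0 − 181.4) / (5027978 − 5027758) = -0.001818
Flow direction (−∇h) has components (+0.001695 E, +0.001818 N).
Azimuth = atan2(E, N) = atan2(+0.001695, +0.001818) = 43.0° ≈ 043°.

043°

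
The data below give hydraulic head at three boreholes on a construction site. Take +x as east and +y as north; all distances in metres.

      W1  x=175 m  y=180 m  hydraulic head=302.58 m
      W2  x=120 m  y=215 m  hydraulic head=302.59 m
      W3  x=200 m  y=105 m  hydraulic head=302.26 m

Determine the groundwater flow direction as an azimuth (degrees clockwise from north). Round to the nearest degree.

211°

Taking W1 as reference: W2−W1 = (-55, 35, +0.01); W3−W1 = (25, -75, -0.32).
Solve a·Δx + b·Δy = Δh: det = (-55)·(-75) − 25·35 = 3250.
∂h/∂x = [(+0.01)·(-75) − (-0.32)·35] / 3250 = +0.003215
∂h/∂y = [(-55)·(-0.32) − 25·(+0.01)] / 3250 = +0.005338
Flow direction (−∇h) has components (-0.003215 E, -0.005338 N).
Azimuth = atan2(E, N) = atan2(-0.003215, -0.005338) = 211.1° ≈ 211°.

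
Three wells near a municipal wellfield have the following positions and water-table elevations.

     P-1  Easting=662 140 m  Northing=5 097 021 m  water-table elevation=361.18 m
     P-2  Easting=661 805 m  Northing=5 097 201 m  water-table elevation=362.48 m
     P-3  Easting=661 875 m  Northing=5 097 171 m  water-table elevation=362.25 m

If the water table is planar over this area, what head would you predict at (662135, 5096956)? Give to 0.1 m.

With h = a·x + b·y + c and P-1 as origin, the differences give:
  (-335)·a + 180·b = +1.30
  (-265)·a + 150·b = +1.07
Eliminate b (×150 and ×180, subtract): -2550·a = 2.400 → a = ∂h/∂x = -0.0009412
Back-substitute: b = ∂h/∂y = +0.005471.
h(662135, 5096956) = 361.18 + (-0.0009412)·(-5) + (+0.005471)·(-65) = 361.18 +0.005 -0.356 = 360.829 m.

360.8 m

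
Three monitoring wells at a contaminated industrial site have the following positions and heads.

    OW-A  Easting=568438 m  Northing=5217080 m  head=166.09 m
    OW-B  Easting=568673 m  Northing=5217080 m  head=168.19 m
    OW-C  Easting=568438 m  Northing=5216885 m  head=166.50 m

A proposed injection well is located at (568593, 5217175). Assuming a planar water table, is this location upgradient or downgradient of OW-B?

∂h/∂x = (168.19 − 166.09) / (568673 − 568438) = +0.008936
∂h/∂y = (166.50 − 166.09) / (5216885 − 5217080) = -0.002103
Head at (568593, 5217175) = 166.09 + (+0.008936)·(155) + (-0.002103)·(95) = 167.28 m.
That is lower than the 168.19 m at OW-B, so the point is downgradient.

downgradient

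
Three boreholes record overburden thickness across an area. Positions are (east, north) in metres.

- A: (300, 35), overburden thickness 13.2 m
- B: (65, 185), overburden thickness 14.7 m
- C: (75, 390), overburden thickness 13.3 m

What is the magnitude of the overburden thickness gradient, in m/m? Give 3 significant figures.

With d = a·x + b·y + c and A as origin, the differences give:
  (-235)·a + 150·b = +1.5
  (-225)·a + 355·b = +0.1
Eliminate b (×355 and ×150, subtract): -49675·a = 517.50 → a = ∂d/∂x = -0.01042
Back-substitute: b = ∂d/∂y = -0.006321.
|∇f| = √(-0.01042² + -0.006321²) = 0.01219 m/m

0.0122 m/m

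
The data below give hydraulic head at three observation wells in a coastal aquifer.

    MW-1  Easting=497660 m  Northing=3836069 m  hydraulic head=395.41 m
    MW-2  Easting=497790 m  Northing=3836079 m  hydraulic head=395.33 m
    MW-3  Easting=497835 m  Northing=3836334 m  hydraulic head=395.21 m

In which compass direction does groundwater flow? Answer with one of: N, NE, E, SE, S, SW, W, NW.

Differences from MW-1: to MW-2 (Δx, Δy, Δh) = (130, 10, -0.08); to MW-3 = (175, 265, -0.20).
Solve a·Δx + b·Δy = Δh: det = 130·265 − 175·10 = 32700.
∂h/∂x = [(-0.08)·265 − (-0.20)·10] / 32700 = -0.0005872
∂h/∂y = [130·(-0.20) − 175·(-0.08)] / 32700 = -0.0003670
Flow = −∇h = (+0.0005872 east, +0.0003670 north), which points northeast.

NE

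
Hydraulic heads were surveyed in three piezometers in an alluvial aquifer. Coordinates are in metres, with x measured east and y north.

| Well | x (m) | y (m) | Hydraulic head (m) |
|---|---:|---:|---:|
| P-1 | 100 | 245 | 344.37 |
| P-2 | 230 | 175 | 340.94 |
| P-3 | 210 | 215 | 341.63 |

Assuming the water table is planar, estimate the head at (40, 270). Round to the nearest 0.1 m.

Three-point gradient (reference P-1): Δ to P-2 = (130, -70, -3.43), Δ to P-3 = (110, -30, -2.74).
∂h/∂x = -0.02339, ∂h/∂y = +0.005553 (det = 3800).
h(40, 270) = 344.37 + (-0.02339)·(-60) + (+0.005553)·(25) = 344.37 +1.404 +0.139 = 345.913 m.

345.9 m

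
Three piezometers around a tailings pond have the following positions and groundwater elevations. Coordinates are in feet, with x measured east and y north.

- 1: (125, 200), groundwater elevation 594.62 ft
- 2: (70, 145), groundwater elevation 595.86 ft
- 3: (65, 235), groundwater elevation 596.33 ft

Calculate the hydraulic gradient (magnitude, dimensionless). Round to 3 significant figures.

0.0266

With h = a·x + b·y + c and 1 as origin, the differences give:
  (-55)·a + (-55)·b = +1.24
  (-60)·a + 35·b = +1.71
Eliminate b (×35 and ×(-55), subtract): -5225·a = 137.450 → a = ∂h/∂x = -0.02631
Back-substitute: b = ∂h/∂y = +0.003761.
|∇h| = √(-0.02631² + 0.003761²) = 0.02658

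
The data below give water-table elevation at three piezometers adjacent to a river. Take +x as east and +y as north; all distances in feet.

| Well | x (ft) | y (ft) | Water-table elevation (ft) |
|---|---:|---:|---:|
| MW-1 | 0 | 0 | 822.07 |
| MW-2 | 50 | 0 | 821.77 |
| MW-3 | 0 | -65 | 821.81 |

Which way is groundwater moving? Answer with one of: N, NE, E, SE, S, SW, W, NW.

SE

∂h/∂x = (821.77 − 822.07) / (50 − 0) = -0.006000
∂h/∂y = (821.81 − 822.07) / (-65 − 0) = +0.004000
Flow = −∇h = (+0.006000 east, -0.004000 north), which points southeast.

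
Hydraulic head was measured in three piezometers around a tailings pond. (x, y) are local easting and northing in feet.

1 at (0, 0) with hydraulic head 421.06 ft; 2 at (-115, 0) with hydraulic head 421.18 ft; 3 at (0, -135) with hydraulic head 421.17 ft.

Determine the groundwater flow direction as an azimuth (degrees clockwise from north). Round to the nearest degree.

∂h/∂x = (421.18 − 421.06) / (-115 − 0) = -0.001043
∂h/∂y = (421.17 − 421.06) / (-135 − 0) = -0.0008148
Flow direction (−∇h) has components (+0.001043 E, +0.0008148 N).
Azimuth = atan2(E, N) = atan2(+0.001043, +0.0008148) = 52.0° ≈ 052°.

052°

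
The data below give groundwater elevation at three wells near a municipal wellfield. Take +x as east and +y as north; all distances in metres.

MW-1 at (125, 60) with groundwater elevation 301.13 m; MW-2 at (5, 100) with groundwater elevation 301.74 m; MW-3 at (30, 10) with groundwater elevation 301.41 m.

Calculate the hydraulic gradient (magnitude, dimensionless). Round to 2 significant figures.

0.0049

Three-point gradient (reference MW-1): Δ to MW-2 = (-120, 40, +0.61), Δ to MW-3 = (-95, -50, +0.28).
∂h/∂x = -0.004255, ∂h/∂y = +0.002485 (det = 9800).
|∇h| = √(-0.004255² + 0.002485²) = 0.004927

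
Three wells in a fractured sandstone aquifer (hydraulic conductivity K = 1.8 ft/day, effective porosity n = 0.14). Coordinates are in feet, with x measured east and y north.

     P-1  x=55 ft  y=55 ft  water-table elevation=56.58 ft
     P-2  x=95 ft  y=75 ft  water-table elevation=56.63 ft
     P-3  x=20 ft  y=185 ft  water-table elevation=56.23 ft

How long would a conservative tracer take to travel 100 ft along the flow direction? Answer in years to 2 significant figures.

Differences from P-1: to P-2 (Δx, Δy, Δh) = (40, 20, +0.05); to P-3 = (-35, 130, -0.35).
Determinant of the coordinate differences = 40·130 − (-35)·20 = 5900.
∂h/∂x = [(+0.05)·130 − (-0.35)·20] / 5900 = +0.002288
∂h/∂y = [40·(-0.35) − (-35)·(+0.05)] / 5900 = -0.002076
|∇h| = √(0.002288² + -0.002076²) = 0.003089
Seepage velocity v = K·i/n = 1.8 × 0.003089 / 0.14 = 0.03972 ft/day.
t = 100 / 0.03972 = 2518 days = 6.89 years.

6.9 years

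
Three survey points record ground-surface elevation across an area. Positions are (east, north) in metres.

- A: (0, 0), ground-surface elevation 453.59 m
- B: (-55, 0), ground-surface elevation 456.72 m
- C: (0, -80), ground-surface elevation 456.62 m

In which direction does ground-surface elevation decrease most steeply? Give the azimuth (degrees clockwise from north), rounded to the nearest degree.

∂z/∂x = (456.72 − 453.59) / (-55 − 0) = -0.05691
∂z/∂y = (456.62 − 453.59) / (-80 − 0) = -0.03788
Steepest decrease is along −∇f: components (+0.05691 E, +0.03788 N).
Azimuth = atan2(+0.05691, +0.03788) = 56.4° ≈ 056°.

056°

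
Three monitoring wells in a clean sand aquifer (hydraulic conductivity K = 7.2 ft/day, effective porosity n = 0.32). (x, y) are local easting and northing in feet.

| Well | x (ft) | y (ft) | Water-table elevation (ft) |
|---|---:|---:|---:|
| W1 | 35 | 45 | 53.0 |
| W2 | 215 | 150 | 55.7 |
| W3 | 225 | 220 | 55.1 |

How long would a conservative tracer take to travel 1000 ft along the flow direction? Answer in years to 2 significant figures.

Taking W1 as reference: W2−W1 = (180, 105, +2.7); W3−W1 = (190, 175, +2.1).
Determinant of the coordinate differences = 180·175 − 190·105 = 11550.
∂h/∂x = [(+2.7)·175 − (+2.1)·105] / 11550 = +0.02182
∂h/∂y = [180·(+2.1) − 190·(+2.7)] / 11550 = -0.01169
|∇h| = √(0.02182² + -0.01169²) = 0.02475
Seepage velocity v = K·i/n = 7.2 × 0.02475 / 0.32 = 0.5569 ft/day.
t = 1000 / 0.5569 = 1796 days = 4.92 years.

4.9 years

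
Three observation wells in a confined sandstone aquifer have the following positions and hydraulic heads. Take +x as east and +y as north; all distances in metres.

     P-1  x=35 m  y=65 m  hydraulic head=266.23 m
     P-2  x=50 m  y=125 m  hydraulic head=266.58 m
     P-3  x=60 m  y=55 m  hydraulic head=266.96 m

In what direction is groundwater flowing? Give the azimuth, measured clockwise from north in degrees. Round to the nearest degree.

Taking P-1 as reference: P-2−P-1 = (15, 60, +0.35); P-3−P-1 = (25, -10, +0.73).
Solve a·Δx + b·Δy = Δh: det = 15·(-10) − 25·60 = -1650.
∂h/∂x = [(+0.35)·(-10) − (+0.73)·60] / -1650 = +0.02867
∂h/∂y = [15·(+0.73) − 25·(+0.35)] / -1650 = -0.001333
Flow direction (−∇h) has components (-0.02867 E, +0.001333 N).
Azimuth = atan2(E, N) = atan2(-0.02867, +0.001333) = 272.7° ≈ 273°.

273°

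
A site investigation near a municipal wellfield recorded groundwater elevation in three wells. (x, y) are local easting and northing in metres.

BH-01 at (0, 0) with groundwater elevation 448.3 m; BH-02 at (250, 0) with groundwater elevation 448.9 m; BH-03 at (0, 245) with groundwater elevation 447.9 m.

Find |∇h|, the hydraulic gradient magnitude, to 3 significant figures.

∂h/∂x = (448.9 − 448.3) / (250 − 0) = +0.002400
∂h/∂y = (447.9 − 448.3) / (245 − 0) = -0.001633
|∇h| = √(0.002400² + -0.001633²) = 0.002903

0.00290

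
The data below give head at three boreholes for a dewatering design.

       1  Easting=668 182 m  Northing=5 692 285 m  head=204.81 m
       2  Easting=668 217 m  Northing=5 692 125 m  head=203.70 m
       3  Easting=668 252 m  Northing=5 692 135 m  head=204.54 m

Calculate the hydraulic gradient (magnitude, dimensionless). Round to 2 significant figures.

Differences from 1: to 2 (Δx, Δy, Δh) = (35, -160, -1.11); to 3 = (70, -150, -0.27).
Determinant of the coordinate differences = 35·(-150) − 70·(-160) = 5950.
∂h/∂x = [(-1.11)·(-150) − (-0.27)·(-160)] / 5950 = +0.02072
∂h/∂y = [35·(-0.27) − 70·(-1.11)] / 5950 = +0.01147
|∇h| = √(0.02072² + 0.01147²) = 0.02368

0.024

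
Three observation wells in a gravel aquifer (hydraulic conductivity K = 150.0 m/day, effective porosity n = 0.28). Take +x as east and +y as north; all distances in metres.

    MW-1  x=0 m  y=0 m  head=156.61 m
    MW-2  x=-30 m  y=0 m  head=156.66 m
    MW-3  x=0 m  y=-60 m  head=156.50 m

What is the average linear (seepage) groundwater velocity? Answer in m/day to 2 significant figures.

1.3 m/day

∂h/∂x = (156.66 − 156.61) / (-30 − 0) = -0.001667
∂h/∂y = (156.50 − 156.61) / (-60 − 0) = +0.001833
|∇h| = √(-0.001667² + 0.001833²) = 0.002478
Seepage velocity v = K·i/n = 150.0 × 0.002478 / 0.28 = 1.327 m/day.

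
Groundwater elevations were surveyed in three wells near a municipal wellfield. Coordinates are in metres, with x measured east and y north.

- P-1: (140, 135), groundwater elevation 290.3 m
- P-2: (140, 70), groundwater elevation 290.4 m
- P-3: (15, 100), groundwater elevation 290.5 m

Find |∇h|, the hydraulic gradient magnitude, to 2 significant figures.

Taking P-1 as reference: P-2−P-1 = (0, -65, +0.1); P-3−P-1 = (-125, -35, +0.2).
Solve a·Δx + b·Δy = Δh: det = 0·(-35) − (-125)·(-65) = -8125.
∂h/∂x = [(+0.1)·(-35) − (+0.2)·(-65)] / -8125 = -0.001169
∂h/∂y = [0·(+0.2) − (-125)·(+0.1)] / -8125 = -0.001538
|∇h| = √(-0.001169² + -0.001538²) = 0.001932

0.0019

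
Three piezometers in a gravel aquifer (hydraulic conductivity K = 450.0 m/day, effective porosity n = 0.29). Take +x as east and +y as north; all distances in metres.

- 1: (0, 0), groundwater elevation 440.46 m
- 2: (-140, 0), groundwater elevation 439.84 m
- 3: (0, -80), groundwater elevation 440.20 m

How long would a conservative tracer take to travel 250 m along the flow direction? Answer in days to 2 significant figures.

29 days

∂h/∂x = (439.84 − 440.46) / (-140 − 0) = +0.004429
∂h/∂y = (440.20 − 440.46) / (-80 − 0) = +0.003250
|∇h| = √(0.004429² + 0.003250²) = 0.005493
Seepage velocity v = K·i/n = 450.0 × 0.005493 / 0.29 = 8.524 m/day.
t = 250 / 8.524 = 29.33 days.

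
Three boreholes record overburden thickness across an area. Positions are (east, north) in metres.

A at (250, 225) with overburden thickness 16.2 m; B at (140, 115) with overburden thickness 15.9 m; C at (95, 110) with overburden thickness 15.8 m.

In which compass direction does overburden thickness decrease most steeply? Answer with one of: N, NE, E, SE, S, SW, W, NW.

Taking A as reference: B−A = (-110, -110, -0.3); C−A = (-155, -115, -0.4).
Determinant of the coordinate differences = (-110)·(-115) − (-155)·(-110) = -4400.
∂d/∂x = [(-0.3)·(-115) − (-0.4)·(-110)] / -4400 = +0.002159
∂d/∂y = [(-110)·(-0.4) − (-155)·(-0.3)] / -4400 = +0.0005682
Steepest decrease is along −∇f = (-0.002159 E, -0.0005682 N) → west.

W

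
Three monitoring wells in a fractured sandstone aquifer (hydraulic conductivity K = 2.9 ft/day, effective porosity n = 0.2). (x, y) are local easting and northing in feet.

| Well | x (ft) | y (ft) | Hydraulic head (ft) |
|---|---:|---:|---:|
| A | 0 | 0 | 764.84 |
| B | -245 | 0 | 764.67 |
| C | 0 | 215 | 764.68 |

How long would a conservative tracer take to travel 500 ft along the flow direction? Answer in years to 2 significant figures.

93 years

∂h/∂x = (764.67 − 764.84) / (-245 − 0) = +0.0006939
∂h/∂y = (764.68 − 764.84) / (215 − 0) = -0.0007442
|∇h| = √(0.0006939² + -0.0007442²) = 0.001018
Seepage velocity v = K·i/n = 2.9 × 0.001018 / 0.2 = 0.01476 ft/day.
t = 500 / 0.01476 = 3.388e+04 days = 92.8 years.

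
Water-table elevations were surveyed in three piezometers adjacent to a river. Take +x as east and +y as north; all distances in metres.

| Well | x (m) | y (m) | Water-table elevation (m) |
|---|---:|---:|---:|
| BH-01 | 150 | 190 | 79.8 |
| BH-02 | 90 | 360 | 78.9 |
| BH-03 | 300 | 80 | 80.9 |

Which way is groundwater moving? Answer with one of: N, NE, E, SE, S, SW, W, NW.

NW

Three-point gradient (reference BH-01): Δ to BH-02 = (-60, 170, -0.9), Δ to BH-03 = (150, -110, +1.1).
∂h/∂x = +0.004656, ∂h/∂y = -0.003651 (det = -18900).
Flow = −∇h = (-0.004656 east, +0.003651 north), which points northwest.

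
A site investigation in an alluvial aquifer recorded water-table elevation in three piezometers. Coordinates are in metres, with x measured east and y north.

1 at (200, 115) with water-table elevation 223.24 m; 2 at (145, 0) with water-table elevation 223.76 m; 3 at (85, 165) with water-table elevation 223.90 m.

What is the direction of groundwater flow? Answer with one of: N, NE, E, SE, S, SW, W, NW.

E

With h = a·x + b·y + c and 1 as origin, the differences give:
  (-55)·a + (-115)·b = +0.52
  (-115)·a + 50·b = +0.66
Eliminate b (×50 and ×(-115), subtract): -15975·a = 101.900 → a = ∂h/∂x = -0.006379
Back-substitute: b = ∂h/∂y = -0.001471.
Flow = −∇h = (+0.006379 east, +0.001471 north), which points east.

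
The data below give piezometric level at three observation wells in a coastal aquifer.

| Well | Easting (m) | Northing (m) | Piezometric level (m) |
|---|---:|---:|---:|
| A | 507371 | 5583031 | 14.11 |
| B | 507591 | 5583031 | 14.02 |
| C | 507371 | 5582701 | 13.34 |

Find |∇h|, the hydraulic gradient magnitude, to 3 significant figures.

∂h/∂x = (14.02 − 14.11) / (507591 − 507371) = -0.0004091
∂h/∂y = (13.34 − 14.11) / (5582701 − 5583031) = +0.002333
|∇h| = √(-0.0004091² + 0.002333²) = 0.002369

0.00237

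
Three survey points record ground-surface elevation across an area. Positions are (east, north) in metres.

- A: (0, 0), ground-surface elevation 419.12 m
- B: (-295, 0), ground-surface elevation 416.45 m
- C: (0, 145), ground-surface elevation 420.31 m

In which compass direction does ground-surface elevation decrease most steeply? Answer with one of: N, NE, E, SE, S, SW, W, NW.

∂z/∂x = (416.45 − 419.12) / (-295 − 0) = +0.009051
∂z/∂y = (420.31 − 419.12) / (145 − 0) = +0.008207
Steepest decrease is along −∇f = (-0.009051 E, -0.008207 N) → southwest.

SW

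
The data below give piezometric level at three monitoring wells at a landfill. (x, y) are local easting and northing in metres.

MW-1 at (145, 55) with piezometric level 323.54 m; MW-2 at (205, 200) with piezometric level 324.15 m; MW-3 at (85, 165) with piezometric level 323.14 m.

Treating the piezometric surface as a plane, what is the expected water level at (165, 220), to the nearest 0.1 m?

323.8 m

Three-point gradient (reference MW-1): Δ to MW-2 = (60, 145, +0.61), Δ to MW-3 = (-60, 110, -0.40).
∂h/∂x = +0.008176, ∂h/∂y = +0.0008235 (det = 15300).
h(165, 220) = 323.54 + (+0.008176)·(20) + (+0.0008235)·(165) = 323.54 +0.164 +0.136 = 323.839 m.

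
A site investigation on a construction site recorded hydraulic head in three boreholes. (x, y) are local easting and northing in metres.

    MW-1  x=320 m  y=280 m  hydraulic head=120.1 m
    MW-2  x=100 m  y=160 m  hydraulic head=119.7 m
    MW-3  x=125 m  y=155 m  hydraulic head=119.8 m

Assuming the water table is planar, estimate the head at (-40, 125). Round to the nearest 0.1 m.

119.3 m

Differences from MW-1: to MW-2 (Δx, Δy, Δh) = (-220, -120, -0.4); to MW-3 = (-195, -125, -0.3).
Solve a·Δx + b·Δy = Δh: det = (-220)·(-125) − (-195)·(-120) = 4100.
∂h/∂x = [(-0.4)·(-125) − (-0.3)·(-120)] / 4100 = +0.003415
∂h/∂y = [(-220)·(-0.3) − (-195)·(-0.4)] / 4100 = -0.002927
h(-40, 125) = 120.1 + (+0.003415)·(-360) + (-0.002927)·(-155) = 120.1 -1.229 +0.454 = 119.324 m.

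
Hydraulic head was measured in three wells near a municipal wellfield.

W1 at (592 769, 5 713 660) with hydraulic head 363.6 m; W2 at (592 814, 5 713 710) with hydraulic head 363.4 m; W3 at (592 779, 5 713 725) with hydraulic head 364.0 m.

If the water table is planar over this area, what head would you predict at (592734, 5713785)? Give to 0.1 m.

Differences from W1: to W2 (Δx, Δy, Δh) = (45, 50, -0.2); to W3 = (10, 65, +0.4).
Determinant of the coordinate differences = 45·65 − 10·50 = 2425.
∂h/∂x = [(-0.2)·65 − (+0.4)·50] / 2425 = -0.01361
∂h/∂y = [45·(+0.4) − 10·(-0.2)] / 2425 = +0.008247
h(592734, 5713785) = 363.6 + (-0.01361)·(-35) + (+0.008247)·(125) = 363.6 +0.476 +1.031 = 365.107 m.

365.1 m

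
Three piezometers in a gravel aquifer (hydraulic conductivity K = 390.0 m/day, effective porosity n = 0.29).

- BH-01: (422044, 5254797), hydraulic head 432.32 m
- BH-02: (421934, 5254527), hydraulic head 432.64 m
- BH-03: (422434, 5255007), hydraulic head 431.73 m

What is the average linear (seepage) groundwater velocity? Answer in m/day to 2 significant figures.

1.8 m/day

Differences from BH-01: to BH-02 (Δx, Δy, Δh) = (-110, -270, +0.32); to BH-03 = (390, 210, -0.59).
Solve a·Δx + b·Δy = Δh: det = (-110)·210 − 390·(-270) = 82200.
∂h/∂x = [(+0.32)·210 − (-0.59)·(-270)] / 82200 = -0.001120
∂h/∂y = [(-110)·(-0.59) − 390·(+0.32)] / 82200 = -0.0007287
|∇h| = √(-0.001120² + -0.0007287²) = 0.001336
Seepage velocity v = K·i/n = 390.0 × 0.001336 / 0.29 = 1.797 m/day.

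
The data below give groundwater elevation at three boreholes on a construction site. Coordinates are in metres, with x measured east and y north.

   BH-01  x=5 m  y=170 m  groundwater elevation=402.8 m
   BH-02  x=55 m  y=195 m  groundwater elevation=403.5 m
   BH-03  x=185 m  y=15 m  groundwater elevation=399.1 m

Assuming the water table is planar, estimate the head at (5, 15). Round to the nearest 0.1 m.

398.9 m

With h = a·x + b·y + c and BH-01 as origin, the differences give:
  50·a + 25·b = +0.7
  180·a + (-155)·b = -3.7
Eliminate b (×(-155) and ×25, subtract): -12250·a = -16.00 → a = ∂h/∂x = +0.001306
Back-substitute: b = ∂h/∂y = +0.02539.
h(5, 15) = 402.8 + (+0.001306)·(0) + (+0.02539)·(-155) = 402.8 +0.000 -3.935 = 398.865 m.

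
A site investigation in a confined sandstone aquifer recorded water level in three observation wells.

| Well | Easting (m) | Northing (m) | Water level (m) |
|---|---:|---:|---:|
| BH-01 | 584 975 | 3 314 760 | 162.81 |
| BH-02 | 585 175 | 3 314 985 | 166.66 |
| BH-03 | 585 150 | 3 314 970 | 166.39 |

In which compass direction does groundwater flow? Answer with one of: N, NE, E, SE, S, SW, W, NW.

Taking BH-01 as reference: BH-02−BH-01 = (200, 225, +3.85); BH-03−BH-01 = (175, 210, +3.58).
Solve a·Δx + b·Δy = Δh: det = 200·210 − 175·225 = 2625.
∂h/∂x = [(+3.85)·210 − (+3.58)·225] / 2625 = +0.001143
∂h/∂y = [200·(+3.58) − 175·(+3.85)] / 2625 = +0.01610
Flow = −∇h = (-0.001143 east, -0.01610 north), which points south.

S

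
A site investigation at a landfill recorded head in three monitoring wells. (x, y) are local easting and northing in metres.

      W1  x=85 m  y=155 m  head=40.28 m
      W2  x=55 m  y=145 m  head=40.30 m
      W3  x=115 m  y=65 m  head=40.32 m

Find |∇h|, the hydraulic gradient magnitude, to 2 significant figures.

0.00076

With h = a·x + b·y + c and W1 as origin, the differences give:
  (-30)·a + (-10)·b = +0.02
  30·a + (-90)·b = +0.04
Eliminate b (×(-90) and ×(-10), subtract): 3000·a = -1.400 → a = ∂h/∂x = -0.0004667
Back-substitute: b = ∂h/∂y = -0.0006000.
|∇h| = √(-0.0004667² + -0.0006000²) = 0.0007601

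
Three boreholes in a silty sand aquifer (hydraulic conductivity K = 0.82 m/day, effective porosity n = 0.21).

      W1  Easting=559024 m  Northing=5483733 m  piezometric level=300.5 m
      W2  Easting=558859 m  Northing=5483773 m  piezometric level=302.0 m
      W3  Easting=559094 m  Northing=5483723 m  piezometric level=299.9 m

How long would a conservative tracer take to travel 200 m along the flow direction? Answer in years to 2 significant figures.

15 years

Differences from W1: to W2 (Δx, Δy, Δh) = (-165, 40, +1.5); to W3 = (70, -10, -0.6).
Solve a·Δx + b·Δy = Δh: det = (-165)·(-10) − 70·40 = -1150.
∂h/∂x = [(+1.5)·(-10) − (-0.6)·40] / -1150 = -0.007826
∂h/∂y = [(-165)·(-0.6) − 70·(+1.5)] / -1150 = +0.005217
|∇h| = √(-0.007826² + 0.005217²) = 0.009405
Seepage velocity v = K·i/n = 0.82 × 0.009405 / 0.21 = 0.03672 m/day.
t = 200 / 0.03672 = 5447 days = 14.9 years.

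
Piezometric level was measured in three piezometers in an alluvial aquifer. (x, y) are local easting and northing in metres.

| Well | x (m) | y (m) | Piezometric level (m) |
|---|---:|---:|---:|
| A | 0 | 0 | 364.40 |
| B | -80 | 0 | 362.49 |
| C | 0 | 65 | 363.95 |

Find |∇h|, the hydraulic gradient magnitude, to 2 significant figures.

0.025

∂h/∂x = (362.49 − 364.40) / (-80 − 0) = +0.02387
∂h/∂y = (363.95 − 364.40) / (65 − 0) = -0.006923
|∇h| = √(0.02387² + -0.006923²) = 0.02485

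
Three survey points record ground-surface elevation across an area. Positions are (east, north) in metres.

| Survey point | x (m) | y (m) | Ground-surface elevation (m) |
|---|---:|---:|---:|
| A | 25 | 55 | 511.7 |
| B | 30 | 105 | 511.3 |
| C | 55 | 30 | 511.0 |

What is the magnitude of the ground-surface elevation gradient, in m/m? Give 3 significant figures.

0.0282 m/m

Taking A as reference: B−A = (5, 50, -0.4); C−A = (30, -25, -0.7).
Determinant of the coordinate differences = 5·(-25) − 30·50 = -1625.
∂z/∂x = [(-0.4)·(-25) − (-0.7)·50] / -1625 = -0.02769
∂z/∂y = [5·(-0.7) − 30·(-0.4)] / -1625 = -0.005231
|∇f| = √(-0.02769² + -0.005231²) = 0.02818 m/m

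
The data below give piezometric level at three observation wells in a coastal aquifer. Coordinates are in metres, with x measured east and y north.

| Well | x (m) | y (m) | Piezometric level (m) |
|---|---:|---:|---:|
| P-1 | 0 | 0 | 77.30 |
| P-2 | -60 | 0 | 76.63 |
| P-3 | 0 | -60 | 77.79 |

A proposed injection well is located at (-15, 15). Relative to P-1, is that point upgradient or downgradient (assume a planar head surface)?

downgradient

∂h/∂x = (76.63 − 77.30) / (-60 − 0) = +0.01117
∂h/∂y = (77.79 − 77.30) / (-60 − 0) = -0.008167
Head at (-15, 15) = 77.30 + (+0.01117)·(-15) + (-0.008167)·(15) = 77.01 m.
That is lower than the 77.30 m at P-1, so the point is downgradient.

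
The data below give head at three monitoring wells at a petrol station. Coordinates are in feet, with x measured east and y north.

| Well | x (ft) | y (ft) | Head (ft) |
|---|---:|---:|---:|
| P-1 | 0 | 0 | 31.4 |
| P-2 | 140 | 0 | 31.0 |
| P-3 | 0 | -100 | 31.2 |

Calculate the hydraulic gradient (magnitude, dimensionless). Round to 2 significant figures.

0.0035

∂h/∂x = (31.0 − 31.4) / (140 − 0) = -0.002857
∂h/∂y = (31.2 − 31.4) / (-100 − 0) = +0.002000
|∇h| = √(-0.002857² + 0.002000²) = 0.003487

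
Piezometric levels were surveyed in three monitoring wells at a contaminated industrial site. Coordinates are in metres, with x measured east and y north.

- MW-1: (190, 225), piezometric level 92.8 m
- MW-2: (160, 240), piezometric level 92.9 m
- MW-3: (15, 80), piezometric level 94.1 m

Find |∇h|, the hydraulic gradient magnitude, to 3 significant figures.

Differences from MW-1: to MW-2 (Δx, Δy, Δh) = (-30, 15, +0.1); to MW-3 = (-175, -145, +1.3).
Determinant of the coordinate differences = (-30)·(-145) − (-175)·15 = 6975.
∂h/∂x = [(+0.1)·(-145) − (+1.3)·15] / 6975 = -0.004875
∂h/∂y = [(-30)·(+1.3) − (-175)·(+0.1)] / 6975 = -0.003082
|∇h| = √(-0.004875² + -0.003082²) = 0.005768

0.00577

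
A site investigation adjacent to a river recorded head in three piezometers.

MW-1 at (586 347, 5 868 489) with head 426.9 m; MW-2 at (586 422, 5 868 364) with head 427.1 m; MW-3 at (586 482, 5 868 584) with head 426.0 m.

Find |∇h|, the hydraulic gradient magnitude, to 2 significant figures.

With h = a·x + b·y + c and MW-1 as origin, the differences give:
  75·a + (-125)·b = +0.2
  135·a + 95·b = -0.9
Eliminate b (×95 and ×(-125), subtract): 24000·a = -93.50 → a = ∂h/∂x = -0.003896
Back-substitute: b = ∂h/∂y = -0.003938.
|∇h| = √(-0.003896² + -0.003938²) = 0.00554

0.0055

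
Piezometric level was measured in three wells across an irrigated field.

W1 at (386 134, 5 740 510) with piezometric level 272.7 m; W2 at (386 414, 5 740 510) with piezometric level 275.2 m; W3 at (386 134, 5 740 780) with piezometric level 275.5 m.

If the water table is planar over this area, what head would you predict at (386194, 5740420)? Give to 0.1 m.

∂h/∂x = (275.2 − 272.7) / (386414 − 386134) = +0.008929
∂h/∂y = (275.5 − 272.7) / (5740780 − 5740510) = +0.01037
h(386194, 5740420) = 272.7 + (+0.008929)·(60) + (+0.01037)·(-90) = 272.7 +0.536 -0.933 = 272.302 m.

272.3 m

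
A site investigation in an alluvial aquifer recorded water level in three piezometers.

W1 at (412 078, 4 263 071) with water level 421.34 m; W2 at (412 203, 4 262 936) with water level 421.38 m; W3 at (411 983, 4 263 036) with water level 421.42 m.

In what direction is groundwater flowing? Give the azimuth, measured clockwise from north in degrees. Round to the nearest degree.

Taking W1 as reference: W2−W1 = (125, -135, +0.04); W3−W1 = (-95, -35, +0.08).
Determinant of the coordinate differences = 125·(-35) − (-95)·(-135) = -17200.
∂h/∂x = [(+0.04)·(-35) − (+0.08)·(-135)] / -17200 = -0.0005465
∂h/∂y = [125·(+0.08) − (-95)·(+0.04)] / -17200 = -0.0008023
Flow direction (−∇h) has components (+0.0005465 E, +0.0008023 N).
Azimuth = atan2(E, N) = atan2(+0.0005465, +0.0008023) = 34.3° ≈ 034°.

034°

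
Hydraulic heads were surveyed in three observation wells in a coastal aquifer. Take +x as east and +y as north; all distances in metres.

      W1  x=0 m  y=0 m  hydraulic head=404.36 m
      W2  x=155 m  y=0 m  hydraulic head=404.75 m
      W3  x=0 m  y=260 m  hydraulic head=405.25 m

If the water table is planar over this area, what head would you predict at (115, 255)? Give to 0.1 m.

405.5 m

∂h/∂x = (404.75 − 404.36) / (155 − 0) = +0.002516
∂h/∂y = (405.25 − 404.36) / (260 − 0) = +0.003423
h(115, 255) = 404.36 + (+0.002516)·(115) + (+0.003423)·(255) = 404.36 +0.289 +0.873 = 405.522 m.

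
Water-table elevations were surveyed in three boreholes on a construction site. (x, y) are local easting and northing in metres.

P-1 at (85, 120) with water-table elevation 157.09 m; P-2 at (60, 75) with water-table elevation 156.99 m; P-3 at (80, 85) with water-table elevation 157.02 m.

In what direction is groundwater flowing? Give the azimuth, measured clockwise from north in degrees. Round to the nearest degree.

196°

Taking P-1 as reference: P-2−P-1 = (-25, -45, -0.10); P-3−P-1 = (-5, -35, -0.07).
Determinant of the coordinate differences = (-25)·(-35) − (-5)·(-45) = 650.
∂h/∂x = [(-0.10)·(-35) − (-0.07)·(-45)] / 650 = +0.0005385
∂h/∂y = [(-25)·(-0.07) − (-5)·(-0.10)] / 650 = +0.001923
Flow direction (−∇h) has components (-0.0005385 E, -0.001923 N).
Azimuth = atan2(E, N) = atan2(-0.0005385, -0.001923) = 195.6° ≈ 196°.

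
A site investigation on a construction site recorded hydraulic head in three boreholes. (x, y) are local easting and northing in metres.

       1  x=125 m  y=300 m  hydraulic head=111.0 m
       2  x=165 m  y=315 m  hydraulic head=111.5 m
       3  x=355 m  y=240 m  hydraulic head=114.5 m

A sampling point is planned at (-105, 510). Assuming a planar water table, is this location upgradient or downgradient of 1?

With h = a·x + b·y + c and 1 as origin, the differences give:
  40·a + 15·b = +0.5
  230·a + (-60)·b = +3.5
Eliminate b (×(-60) and ×15, subtract): -5850·a = -82.50 → a = ∂h/∂x = +0.01410
Back-substitute: b = ∂h/∂y = -0.004274.
Head at (-105, 510) = 111.0 + (+0.01410)·(-230) + (-0.004274)·(210) = 106.86 m.
That is lower than the 111.0 m at 1, so the point is downgradient.

downgradient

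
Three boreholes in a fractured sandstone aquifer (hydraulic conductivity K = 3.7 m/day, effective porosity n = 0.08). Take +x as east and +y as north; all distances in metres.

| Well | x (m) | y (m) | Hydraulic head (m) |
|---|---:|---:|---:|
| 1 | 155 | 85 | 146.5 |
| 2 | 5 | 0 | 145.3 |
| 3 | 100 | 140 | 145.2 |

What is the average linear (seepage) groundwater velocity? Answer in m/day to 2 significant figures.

0.78 m/day

Taking 1 as reference: 2−1 = (-150, -85, -1.2); 3−1 = (-55, 55, -1.3).
Solve a·Δx + b·Δy = Δh: det = (-150)·55 − (-55)·(-85) = -12925.
∂h/∂x = [(-1.2)·55 − (-1.3)·(-85)] / -12925 = +0.01366
∂h/∂y = [(-150)·(-1.3) − (-55)·(-1.2)] / -12925 = -0.009981
|∇h| = √(0.01366² + -0.009981²) = 0.01692
Seepage velocity v = K·i/n = 3.7 × 0.01692 / 0.08 = 0.7826 m/day.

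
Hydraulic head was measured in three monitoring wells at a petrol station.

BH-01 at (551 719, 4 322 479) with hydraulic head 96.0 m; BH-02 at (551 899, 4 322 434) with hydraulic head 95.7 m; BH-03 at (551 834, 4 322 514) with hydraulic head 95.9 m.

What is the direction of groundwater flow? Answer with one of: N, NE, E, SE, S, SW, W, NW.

Taking BH-01 as reference: BH-02−BH-01 = (180, -45, -0.3); BH-03−BH-01 = (115, 35, -0.1).
Determinant of the coordinate differences = 180·35 − 115·(-45) = 11475.
∂h/∂x = [(-0.3)·35 − (-0.1)·(-45)] / 11475 = -0.001307
∂h/∂y = [180·(-0.1) − 115·(-0.3)] / 11475 = +0.001438
Flow = −∇h = (+0.001307 east, -0.001438 north), which points southeast.

SE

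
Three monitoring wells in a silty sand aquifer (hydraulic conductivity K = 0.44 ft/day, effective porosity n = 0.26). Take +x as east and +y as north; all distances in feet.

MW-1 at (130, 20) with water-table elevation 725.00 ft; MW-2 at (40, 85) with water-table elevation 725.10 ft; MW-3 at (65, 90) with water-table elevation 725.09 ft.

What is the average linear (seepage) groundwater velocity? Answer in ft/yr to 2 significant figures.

0.59 ft/yr

Differences from MW-1: to MW-2 (Δx, Δy, Δh) = (-90, 65, +0.10); to MW-3 = (-65, 70, +0.09).
Determinant of the coordinate differences = (-90)·70 − (-65)·65 = -2075.
∂h/∂x = [(+0.10)·70 − (+0.09)·65] / -2075 = -0.0005542
∂h/∂y = [(-90)·(+0.09) − (-65)·(+0.10)] / -2075 = +0.0007711
|∇h| = √(-0.0005542² + 0.0007711²) = 0.0009496
Seepage velocity v = K·i/n = 0.44 × 0.0009496 / 0.26 = 0.001607 ft/day = 0.587 ft/yr.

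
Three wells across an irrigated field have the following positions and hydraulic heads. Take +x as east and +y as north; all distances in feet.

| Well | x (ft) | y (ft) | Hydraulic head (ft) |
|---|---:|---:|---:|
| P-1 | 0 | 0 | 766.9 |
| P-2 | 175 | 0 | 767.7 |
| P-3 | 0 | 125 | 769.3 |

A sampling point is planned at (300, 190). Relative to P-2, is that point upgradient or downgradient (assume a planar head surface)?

upgradient

∂h/∂x = (767.7 − 766.9) / (175 − 0) = +0.004571
∂h/∂y = (769.3 − 766.9) / (125 − 0) = +0.01920
Head at (300, 190) = 766.9 + (+0.004571)·(300) + (+0.01920)·(190) = 771.92 ft.
That is higher than the 767.7 ft at P-2, so the point is upgradient.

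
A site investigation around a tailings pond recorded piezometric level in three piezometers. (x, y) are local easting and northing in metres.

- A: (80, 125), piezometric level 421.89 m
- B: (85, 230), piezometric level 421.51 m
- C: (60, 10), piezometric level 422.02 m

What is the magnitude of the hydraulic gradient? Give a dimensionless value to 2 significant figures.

With h = a·x + b·y + c and A as origin, the differences give:
  5·a + 105·b = -0.38
  (-20)·a + (-115)·b = +0.13
Eliminate b (×(-115) and ×105, subtract): 1525·a = 30.050 → a = ∂h/∂x = +0.01970
Back-substitute: b = ∂h/∂y = -0.004557.
|∇h| = √(0.01970² + -0.004557²) = 0.02022

0.020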